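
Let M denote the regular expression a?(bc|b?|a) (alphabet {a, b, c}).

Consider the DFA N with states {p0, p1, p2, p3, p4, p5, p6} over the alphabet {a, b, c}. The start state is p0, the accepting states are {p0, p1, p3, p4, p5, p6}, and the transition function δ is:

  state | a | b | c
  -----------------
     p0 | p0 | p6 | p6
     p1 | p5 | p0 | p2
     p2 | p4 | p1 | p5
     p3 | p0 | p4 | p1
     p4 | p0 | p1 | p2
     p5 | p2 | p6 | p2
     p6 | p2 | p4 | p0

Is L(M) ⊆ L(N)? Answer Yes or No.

Yes

Converting the expression M to a DFA (subset construction, then merging equivalent states) gives the minimal DFA with states {m0, m1, m2, m3, m4}, start state m0, accepting states {m0, m1, m2, m4} and transitions m0: a→m1, b→m2, c→m3; m1: a→m4, b→m2, c→m3; m2: a→m3, b→m3, c→m4; m3: a→m3, b→m3, c→m3; m4: a→m3, b→m3, c→m3.
Exploring the product automaton M × N from the start pair (m0, p0), following both machines on each input symbol, reaches 10 state pairs: (m0, p0), (m1, p0), (m2, p6), (m3, p6), (m4, p0), (m3, p2), (m3, p4), (m3, p0), (m3, p1), (m3, p5).
M accepts in {m0, m1, m2, m4} and N accepts in {p0, p1, p3, p4, p5, p6}. The reachable pairs whose M-component is accepting are (m0, p0), (m1, p0), (m2, p6), (m4, p0); in each of them the N-component is accepting too, so the product for L(M) \ L(N) (M-component accepting, N-component rejecting) has no reachable accepting pair and the difference is empty.
Hence every string in L(M) is also in L(N).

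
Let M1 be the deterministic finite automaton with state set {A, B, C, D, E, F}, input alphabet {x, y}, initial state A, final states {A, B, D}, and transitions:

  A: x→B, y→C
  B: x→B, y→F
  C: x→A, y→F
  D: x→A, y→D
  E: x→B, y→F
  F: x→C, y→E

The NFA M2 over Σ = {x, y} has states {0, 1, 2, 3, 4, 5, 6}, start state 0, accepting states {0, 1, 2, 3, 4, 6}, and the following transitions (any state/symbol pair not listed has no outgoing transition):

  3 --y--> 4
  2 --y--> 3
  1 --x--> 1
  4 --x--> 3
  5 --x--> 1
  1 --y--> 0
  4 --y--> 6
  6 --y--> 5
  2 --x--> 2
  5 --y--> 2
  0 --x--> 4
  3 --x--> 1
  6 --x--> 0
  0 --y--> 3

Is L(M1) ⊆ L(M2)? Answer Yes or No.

Exploring the product automaton M1 × M2 from the start pair (A, 0), following both machines on each input symbol, reaches 27 state pairs: (A, 0), (B, 4), (C, 3), (B, 3), (F, 6), (A, 1), (F, 4), (B, 1), (C, 0), (E, 5), (E, 6), (F, 0), (A, 4), (F, 3), (F, 2), (B, 0), (F, 5), (C, 4), (E, 3), (C, 6), (C, 1), (E, 4), (C, 2), (E, 2), (A, 3), (A, 2), (B, 2).
M1 accepts in {A, B, D} and M2 accepts in {0, 1, 2, 3, 4, 6}. The reachable pairs whose M1-component is accepting are (A, 0), (B, 4), (B, 3), (A, 1), (B, 1), (A, 4), (B, 0), (A, 3), (A, 2), (B, 2); in each of them the M2-component is accepting too, so the product for L(M1) \ L(M2) (M1-component accepting, M2-component rejecting) has no reachable accepting pair and the difference is empty.
Hence every string in L(M1) is also in L(M2).

Yes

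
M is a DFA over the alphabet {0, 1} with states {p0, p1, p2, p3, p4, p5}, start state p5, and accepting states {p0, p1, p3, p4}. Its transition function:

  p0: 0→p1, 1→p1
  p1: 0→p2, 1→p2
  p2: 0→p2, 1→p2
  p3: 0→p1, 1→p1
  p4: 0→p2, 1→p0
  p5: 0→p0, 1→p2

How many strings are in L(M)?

The useful subgraph on states {p0, p1, p5} is acyclic, so L(M) is finite; the longest accepting path visits 3 useful states, giving maximum string length 2.
Counting accepting paths from p5 by length: 1 of length 1, 2 of length 2. Total 3.

3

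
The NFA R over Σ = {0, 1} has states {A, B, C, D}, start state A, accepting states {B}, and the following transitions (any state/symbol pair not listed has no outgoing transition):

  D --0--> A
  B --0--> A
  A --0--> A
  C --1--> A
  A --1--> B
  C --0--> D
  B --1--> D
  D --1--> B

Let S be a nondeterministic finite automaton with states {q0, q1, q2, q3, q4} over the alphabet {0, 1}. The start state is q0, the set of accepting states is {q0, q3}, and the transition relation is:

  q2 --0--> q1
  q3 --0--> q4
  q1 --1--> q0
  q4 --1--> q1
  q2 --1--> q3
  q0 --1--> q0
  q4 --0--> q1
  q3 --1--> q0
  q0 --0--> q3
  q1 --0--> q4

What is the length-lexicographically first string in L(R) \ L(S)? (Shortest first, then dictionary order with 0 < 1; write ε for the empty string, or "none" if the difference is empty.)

The string 001 is accepted by R but not by S.
No shorter string lies in the difference, and 001 is the lexicographically first length-3 string in L(R) \ L(S).

001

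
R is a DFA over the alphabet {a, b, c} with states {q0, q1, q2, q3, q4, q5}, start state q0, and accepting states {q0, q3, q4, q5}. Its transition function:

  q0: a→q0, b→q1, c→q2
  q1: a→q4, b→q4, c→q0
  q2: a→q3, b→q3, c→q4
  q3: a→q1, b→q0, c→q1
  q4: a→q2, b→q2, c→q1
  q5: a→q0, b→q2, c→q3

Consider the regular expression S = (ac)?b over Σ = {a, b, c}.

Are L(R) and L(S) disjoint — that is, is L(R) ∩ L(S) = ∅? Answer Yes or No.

The string acb is accepted by both R and S.
Hence L(R) ∩ L(S) ≠ ∅.

No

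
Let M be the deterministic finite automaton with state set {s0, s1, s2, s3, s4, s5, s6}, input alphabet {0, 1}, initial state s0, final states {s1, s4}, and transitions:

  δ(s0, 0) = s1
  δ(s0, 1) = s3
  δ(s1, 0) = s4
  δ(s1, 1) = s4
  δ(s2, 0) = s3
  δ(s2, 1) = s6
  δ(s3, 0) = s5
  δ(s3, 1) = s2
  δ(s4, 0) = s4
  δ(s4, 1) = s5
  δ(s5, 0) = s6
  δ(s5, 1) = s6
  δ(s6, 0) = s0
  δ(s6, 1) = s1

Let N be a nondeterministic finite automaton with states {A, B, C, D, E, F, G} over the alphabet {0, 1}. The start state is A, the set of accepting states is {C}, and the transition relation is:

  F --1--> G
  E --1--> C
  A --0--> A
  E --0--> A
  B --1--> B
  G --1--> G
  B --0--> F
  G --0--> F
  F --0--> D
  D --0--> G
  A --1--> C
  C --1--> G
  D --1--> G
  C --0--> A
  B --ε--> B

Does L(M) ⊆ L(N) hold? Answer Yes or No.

No

The string 0 is in L(M) but not in L(N).
So L(M) ⊄ L(N).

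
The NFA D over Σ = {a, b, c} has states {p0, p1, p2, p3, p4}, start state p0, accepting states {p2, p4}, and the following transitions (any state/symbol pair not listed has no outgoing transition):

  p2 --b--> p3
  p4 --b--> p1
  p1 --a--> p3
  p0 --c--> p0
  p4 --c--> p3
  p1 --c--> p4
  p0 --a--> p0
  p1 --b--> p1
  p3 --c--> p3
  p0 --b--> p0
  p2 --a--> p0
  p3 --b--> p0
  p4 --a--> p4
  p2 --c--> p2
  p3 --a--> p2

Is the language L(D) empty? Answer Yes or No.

The states reachable from the start state are {p0}.
None of the accepting states {p2, p4} is reachable, so no string is accepted and L(D) = ∅.

Yes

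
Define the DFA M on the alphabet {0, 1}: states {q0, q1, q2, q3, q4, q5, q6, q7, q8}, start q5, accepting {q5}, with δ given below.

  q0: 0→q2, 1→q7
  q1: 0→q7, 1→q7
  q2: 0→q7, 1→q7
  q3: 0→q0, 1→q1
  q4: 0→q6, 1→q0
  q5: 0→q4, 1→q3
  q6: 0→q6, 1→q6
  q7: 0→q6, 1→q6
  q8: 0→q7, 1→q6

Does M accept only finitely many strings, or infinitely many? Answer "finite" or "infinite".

The useful states (reachable from q5 and able to reach an accepting state) are {q5}.
Restricted to these states the transition graph has no cycle, so every accepting path has bounded length and L is finite.

finite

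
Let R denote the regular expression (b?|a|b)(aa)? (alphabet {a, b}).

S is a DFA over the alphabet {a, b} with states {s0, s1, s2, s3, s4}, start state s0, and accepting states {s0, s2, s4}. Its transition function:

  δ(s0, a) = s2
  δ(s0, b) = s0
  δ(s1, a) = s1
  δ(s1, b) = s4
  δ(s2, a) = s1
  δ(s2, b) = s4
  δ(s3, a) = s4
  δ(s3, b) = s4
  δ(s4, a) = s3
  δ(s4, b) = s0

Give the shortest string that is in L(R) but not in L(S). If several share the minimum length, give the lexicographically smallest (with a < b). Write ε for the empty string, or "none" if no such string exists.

The string aa is accepted by R but not by S.
No shorter string lies in the difference, and aa is the lexicographically first length-2 string in L(R) \ L(S).

aa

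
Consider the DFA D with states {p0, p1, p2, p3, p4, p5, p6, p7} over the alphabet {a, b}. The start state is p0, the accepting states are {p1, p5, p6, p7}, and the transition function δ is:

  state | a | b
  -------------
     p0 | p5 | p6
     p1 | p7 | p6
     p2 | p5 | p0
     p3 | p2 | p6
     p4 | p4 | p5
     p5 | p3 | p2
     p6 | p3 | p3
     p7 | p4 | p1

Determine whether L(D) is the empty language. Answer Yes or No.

The string a is accepted: the run p0 → p5 ends in the accepting state p5.
Since at least one string is accepted, L(D) is not empty.

No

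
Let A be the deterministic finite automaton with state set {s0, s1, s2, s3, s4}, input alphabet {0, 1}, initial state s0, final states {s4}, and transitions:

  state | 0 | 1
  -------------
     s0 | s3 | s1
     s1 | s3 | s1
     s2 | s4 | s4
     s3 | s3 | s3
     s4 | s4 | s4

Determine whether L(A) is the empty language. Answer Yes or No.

The states reachable from the start state are {s0, s1, s3}.
None of the accepting states {s4} is reachable, so no string is accepted and L(A) = ∅.

Yes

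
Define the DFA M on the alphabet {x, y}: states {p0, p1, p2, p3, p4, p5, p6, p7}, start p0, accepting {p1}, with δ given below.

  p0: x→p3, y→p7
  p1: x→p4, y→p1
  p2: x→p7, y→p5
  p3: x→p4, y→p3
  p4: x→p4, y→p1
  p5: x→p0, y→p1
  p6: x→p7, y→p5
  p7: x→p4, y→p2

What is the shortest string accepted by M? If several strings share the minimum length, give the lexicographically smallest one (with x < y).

xxy

A breadth-first search from p0 reaches an accepting state first via the path p0 → p3 → p4 → p1 on input xxy.
No string of length < 3 is accepted (BFS exhausts all shorter strings without reaching an accepting state), and xxy is the lexicographically least accepting string of length 3.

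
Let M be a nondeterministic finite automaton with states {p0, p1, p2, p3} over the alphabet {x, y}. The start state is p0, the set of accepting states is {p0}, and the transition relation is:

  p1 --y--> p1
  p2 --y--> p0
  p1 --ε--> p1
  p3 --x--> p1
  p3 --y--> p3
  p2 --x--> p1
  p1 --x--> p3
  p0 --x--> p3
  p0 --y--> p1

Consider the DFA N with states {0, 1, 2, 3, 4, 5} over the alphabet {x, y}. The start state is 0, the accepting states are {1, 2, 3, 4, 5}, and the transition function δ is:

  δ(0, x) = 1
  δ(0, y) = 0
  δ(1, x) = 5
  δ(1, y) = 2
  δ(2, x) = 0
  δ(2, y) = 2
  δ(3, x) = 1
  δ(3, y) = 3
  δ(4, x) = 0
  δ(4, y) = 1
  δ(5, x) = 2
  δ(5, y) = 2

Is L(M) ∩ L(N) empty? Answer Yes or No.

Yes

Exploring the product automaton M × N from the start pair (p0, 0), following both machines on each input symbol, reaches 9 state pairs: (p0, 0), (p3, 1), (p1, 0), (p1, 5), (p3, 2), (p1, 2), (p3, 0), (p1, 1), (p3, 5).
M accepts in {p0} and N accepts in {1, 2, 3, 4, 5}; no reachable pair has both components accepting, so no string drives both machines to acceptance simultaneously and L(M) ∩ L(N) = ∅.
So no string is accepted by both, and the intersection is empty.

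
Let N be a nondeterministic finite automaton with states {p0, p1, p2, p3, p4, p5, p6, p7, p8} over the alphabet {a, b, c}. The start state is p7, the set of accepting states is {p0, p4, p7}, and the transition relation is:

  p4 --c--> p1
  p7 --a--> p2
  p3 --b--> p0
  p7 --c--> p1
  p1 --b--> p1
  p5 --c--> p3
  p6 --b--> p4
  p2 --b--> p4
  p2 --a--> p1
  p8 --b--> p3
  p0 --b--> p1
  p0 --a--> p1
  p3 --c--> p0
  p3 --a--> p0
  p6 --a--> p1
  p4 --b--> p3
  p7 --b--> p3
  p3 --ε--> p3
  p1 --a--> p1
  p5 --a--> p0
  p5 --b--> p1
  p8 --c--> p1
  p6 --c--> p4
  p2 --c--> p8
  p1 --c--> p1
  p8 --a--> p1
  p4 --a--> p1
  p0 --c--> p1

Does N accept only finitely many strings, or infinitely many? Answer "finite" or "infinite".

The useful states (reachable from p7 and able to reach an accepting state) are {p0, p2, p3, p4, p7, p8}.
Restricted to these states the transition graph has no cycle, so every accepting path has bounded length and L is finite.

finite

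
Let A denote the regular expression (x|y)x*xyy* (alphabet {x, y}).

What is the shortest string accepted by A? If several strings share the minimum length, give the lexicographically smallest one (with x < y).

xxy

By inspection of the expression, no string of length less than 3 matches, and xxy is the lexicographically first match of length 3.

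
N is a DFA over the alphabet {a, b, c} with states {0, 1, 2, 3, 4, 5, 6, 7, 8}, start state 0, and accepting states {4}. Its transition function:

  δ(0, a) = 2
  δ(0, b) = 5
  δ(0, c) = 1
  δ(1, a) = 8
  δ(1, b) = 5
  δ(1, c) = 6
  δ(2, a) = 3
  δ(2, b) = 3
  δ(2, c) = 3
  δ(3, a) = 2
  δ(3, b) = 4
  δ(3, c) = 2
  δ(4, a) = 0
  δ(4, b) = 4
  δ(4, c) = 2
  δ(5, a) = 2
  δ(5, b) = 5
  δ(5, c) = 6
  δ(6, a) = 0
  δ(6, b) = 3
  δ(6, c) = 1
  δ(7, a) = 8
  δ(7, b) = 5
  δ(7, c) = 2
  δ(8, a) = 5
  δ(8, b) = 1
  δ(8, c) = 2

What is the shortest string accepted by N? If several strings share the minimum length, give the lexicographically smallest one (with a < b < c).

aab

A breadth-first search from 0 reaches an accepting state first via the path 0 → 2 → 3 → 4 on input aab.
No string of length < 3 is accepted (BFS exhausts all shorter strings without reaching an accepting state), and aab is the lexicographically least accepting string of length 3.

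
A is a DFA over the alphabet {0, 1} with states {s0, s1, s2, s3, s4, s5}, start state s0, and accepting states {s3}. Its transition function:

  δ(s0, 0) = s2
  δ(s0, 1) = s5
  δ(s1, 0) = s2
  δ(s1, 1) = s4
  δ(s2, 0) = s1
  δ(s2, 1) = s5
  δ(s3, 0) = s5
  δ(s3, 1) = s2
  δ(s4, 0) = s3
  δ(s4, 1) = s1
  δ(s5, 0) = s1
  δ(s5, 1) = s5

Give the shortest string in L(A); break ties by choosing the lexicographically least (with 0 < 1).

A breadth-first search from s0 reaches an accepting state first via the path s0 → s2 → s1 → s4 → s3 on input 0010.
No string of length < 4 is accepted (BFS exhausts all shorter strings without reaching an accepting state), and 0010 is the lexicographically least accepting string of length 4.

0010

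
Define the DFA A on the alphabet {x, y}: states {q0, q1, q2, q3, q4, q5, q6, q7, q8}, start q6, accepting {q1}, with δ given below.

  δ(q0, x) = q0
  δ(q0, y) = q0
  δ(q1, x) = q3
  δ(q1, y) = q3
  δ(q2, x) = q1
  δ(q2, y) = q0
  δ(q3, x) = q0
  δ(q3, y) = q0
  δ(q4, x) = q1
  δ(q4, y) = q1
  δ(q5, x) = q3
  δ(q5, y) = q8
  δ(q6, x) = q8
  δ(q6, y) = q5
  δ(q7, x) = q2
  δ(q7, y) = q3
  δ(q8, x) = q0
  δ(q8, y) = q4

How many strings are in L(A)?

4

The useful subgraph on states {q1, q4, q5, q6, q8} is acyclic, so L(A) is finite; the longest accepting path visits 5 useful states, giving maximum string length 4.
Counting accepting paths from q6 by length: 2 of length 3, 2 of length 4. Total 4.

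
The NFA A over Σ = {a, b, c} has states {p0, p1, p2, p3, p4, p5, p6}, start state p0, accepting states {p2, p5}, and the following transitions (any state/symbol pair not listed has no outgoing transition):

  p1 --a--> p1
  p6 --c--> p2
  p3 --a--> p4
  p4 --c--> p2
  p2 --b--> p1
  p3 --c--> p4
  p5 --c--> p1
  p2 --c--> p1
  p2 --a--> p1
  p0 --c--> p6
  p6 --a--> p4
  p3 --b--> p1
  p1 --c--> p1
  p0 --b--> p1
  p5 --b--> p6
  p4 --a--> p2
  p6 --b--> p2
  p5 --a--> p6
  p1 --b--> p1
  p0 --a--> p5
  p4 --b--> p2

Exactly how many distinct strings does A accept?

16

The useful subgraph on states {p0, p2, p4, p5, p6} is acyclic, so L(A) is finite; the longest accepting path visits 5 useful states, giving maximum string length 4.
Counting accepting paths from p0 by length: 1 of length 1, 2 of length 2, 7 of length 3, 6 of length 4. Total 16.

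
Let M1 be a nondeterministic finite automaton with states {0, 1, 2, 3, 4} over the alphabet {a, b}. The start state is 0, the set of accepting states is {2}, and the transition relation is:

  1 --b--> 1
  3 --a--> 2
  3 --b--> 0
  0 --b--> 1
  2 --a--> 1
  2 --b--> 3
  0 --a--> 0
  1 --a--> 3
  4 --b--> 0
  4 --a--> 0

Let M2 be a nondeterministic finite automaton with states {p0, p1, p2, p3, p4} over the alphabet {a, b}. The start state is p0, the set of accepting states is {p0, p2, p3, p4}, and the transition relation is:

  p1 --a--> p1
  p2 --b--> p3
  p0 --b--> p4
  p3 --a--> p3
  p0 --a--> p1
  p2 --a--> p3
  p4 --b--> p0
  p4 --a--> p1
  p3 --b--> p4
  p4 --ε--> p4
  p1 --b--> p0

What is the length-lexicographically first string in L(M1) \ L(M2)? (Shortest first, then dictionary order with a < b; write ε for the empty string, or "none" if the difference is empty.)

The string baa is accepted by M1 but not by M2.
No shorter string lies in the difference, and baa is the lexicographically first length-3 string in L(M1) \ L(M2).

baa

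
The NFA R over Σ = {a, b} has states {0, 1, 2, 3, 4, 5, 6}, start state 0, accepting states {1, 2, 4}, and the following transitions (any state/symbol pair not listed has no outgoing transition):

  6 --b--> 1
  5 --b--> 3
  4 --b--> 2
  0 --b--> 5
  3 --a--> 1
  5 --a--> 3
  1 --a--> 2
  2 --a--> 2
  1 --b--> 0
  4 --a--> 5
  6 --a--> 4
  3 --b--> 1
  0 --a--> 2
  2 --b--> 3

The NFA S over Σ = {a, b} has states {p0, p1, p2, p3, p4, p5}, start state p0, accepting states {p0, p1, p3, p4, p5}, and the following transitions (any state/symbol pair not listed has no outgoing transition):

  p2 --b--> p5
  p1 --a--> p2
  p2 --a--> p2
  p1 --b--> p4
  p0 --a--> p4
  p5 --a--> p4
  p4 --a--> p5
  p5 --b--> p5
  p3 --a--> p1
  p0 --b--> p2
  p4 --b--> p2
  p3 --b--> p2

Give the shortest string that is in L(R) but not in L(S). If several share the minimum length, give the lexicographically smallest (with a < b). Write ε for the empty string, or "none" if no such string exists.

The string aba is accepted by R but not by S.
No shorter string lies in the difference, and aba is the lexicographically first length-3 string in L(R) \ L(S).

aba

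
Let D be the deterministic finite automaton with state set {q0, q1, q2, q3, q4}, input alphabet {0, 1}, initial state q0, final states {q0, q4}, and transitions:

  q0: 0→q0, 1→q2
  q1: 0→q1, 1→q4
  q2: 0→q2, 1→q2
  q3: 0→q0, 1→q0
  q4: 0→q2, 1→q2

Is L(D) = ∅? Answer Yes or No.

The empty string ε is accepted: the run q0 ends in the accepting state q0.
Since at least one string is accepted, L(D) is not empty.

No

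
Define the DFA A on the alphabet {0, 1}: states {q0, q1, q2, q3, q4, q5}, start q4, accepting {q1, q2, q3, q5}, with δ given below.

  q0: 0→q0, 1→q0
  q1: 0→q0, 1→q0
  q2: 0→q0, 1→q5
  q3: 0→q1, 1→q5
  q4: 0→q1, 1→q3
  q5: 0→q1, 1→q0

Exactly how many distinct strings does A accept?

5

The useful subgraph on states {q1, q3, q4, q5} is acyclic, so L(A) is finite; the longest accepting path visits 4 useful states, giving maximum string length 3.
Counting accepting paths from q4 by length: 2 of length 1, 2 of length 2, 1 of length 3. Total 5.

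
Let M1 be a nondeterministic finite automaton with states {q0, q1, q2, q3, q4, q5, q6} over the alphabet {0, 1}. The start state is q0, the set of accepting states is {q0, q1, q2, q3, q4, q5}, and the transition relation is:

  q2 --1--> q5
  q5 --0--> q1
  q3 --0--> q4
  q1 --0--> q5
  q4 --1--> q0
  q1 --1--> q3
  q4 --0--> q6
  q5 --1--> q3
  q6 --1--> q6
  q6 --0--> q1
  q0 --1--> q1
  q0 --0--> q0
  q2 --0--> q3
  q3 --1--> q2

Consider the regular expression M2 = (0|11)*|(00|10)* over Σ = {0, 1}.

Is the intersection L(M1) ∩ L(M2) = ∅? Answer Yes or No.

The empty string ε is accepted by both M1 and M2.
Hence L(M1) ∩ L(M2) ≠ ∅.

No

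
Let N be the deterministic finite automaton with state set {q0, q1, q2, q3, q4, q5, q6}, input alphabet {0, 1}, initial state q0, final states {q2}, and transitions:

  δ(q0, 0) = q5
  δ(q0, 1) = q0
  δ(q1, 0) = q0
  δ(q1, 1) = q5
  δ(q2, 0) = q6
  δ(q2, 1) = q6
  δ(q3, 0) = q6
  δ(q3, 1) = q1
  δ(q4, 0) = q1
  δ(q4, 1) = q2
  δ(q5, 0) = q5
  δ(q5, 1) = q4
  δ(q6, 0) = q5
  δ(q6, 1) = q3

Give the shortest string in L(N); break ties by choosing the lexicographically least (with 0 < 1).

A breadth-first search from q0 reaches an accepting state first via the path q0 → q5 → q4 → q2 on input 011.
No string of length < 3 is accepted (BFS exhausts all shorter strings without reaching an accepting state), and 011 is the lexicographically least accepting string of length 3.

011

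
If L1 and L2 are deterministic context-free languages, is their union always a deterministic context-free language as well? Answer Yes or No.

No

{aⁿbⁿ : n≥0} and {aⁿb²ⁿ : n≥0} are each accepted by a deterministic PDA (push the a's; pop one per b, respectively one per two b's), but their union U is not. Suppose a DPDA M accepted U. Being deterministic, M has a single run on aⁿb²ⁿ, and since aⁿbⁿ ∈ U that run passes through an accepting configuration right after consuming the prefix aⁿbⁿ and then goes on to accept again after n more b's. Build an ordinary (nondeterministic) PDA M′ that simulates M on a's and b's and, at any moment when M is in an accepting state, may switch to a second mode in which it reads only c's, feeding each c to M as a b; M′ accepts when M does. Then M′ accepts aⁱbʲcᵏ (k≥1) exactly when both aⁱbʲ ∈ U and aⁱbʲ⁺ᵏ ∈ U, and checking the four cases (i=j or j=2i, combined with j+k=i or j+k=2i) leaves only i=j=k: so L(M′) ∩ a*b*c⁺ = {aⁿbⁿcⁿ : n≥1} would be context-free, which it is not (pumping lemma) — contradiction. (The union is an unambiguous CFL; it is determinism, not unambiguity, that fails.)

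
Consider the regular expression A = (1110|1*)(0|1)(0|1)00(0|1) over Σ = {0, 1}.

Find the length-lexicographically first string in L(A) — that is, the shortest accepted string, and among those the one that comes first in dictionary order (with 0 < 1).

By inspection of the expression, no string of length less than 5 matches, and 00000 is the lexicographically first match of length 5.

00000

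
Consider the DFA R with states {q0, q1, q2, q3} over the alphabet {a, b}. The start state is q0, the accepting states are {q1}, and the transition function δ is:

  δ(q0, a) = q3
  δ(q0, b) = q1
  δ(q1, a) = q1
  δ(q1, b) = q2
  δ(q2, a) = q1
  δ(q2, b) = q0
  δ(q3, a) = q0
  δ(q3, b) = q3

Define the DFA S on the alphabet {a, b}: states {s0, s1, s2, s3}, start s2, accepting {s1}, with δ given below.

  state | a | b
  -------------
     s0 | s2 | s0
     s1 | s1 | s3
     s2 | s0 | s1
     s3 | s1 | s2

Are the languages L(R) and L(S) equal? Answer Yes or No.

Yes

Exploring the product automaton R × S from the start pair (q0, s2), following both machines on each input symbol, reaches 4 state pairs: (q0, s2), (q3, s0), (q1, s1), (q2, s3).
R accepts in {q1} and S accepts in {s1}. In every reachable pair the two components are either both accepting — (q1, s1) — or both non-accepting, so no string is accepted by exactly one of the machines: L(R) \ L(S) and L(S) \ L(R) are both empty.
Hence every string is accepted by R iff it is accepted by S, and the two languages coincide.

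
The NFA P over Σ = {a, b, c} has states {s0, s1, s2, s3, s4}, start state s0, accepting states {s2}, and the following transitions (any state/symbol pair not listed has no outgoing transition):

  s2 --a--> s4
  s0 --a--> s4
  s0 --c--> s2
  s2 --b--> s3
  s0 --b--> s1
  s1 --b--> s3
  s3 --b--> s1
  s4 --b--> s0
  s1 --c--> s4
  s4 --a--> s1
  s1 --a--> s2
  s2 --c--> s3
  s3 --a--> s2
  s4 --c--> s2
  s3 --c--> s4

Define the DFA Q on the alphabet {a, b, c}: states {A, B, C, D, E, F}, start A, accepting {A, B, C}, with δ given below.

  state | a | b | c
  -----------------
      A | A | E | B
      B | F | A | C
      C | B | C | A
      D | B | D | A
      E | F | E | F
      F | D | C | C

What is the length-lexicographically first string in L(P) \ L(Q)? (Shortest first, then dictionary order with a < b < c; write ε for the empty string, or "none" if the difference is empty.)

The string ba is accepted by P but not by Q.
No shorter string lies in the difference, and ba is the lexicographically first length-2 string in L(P) \ L(Q).

ba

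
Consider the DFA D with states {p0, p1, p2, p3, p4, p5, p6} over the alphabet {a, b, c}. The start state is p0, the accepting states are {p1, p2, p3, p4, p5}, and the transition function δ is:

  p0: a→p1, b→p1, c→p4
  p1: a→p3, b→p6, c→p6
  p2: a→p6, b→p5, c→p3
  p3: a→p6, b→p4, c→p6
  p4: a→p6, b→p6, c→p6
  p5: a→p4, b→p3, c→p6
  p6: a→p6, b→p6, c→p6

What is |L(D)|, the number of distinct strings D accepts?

7

The useful subgraph on states {p0, p1, p3, p4} is acyclic, so L(D) is finite; the longest accepting path visits 4 useful states, giving maximum string length 3.
Counting accepting paths from p0 by length: 3 of length 1, 2 of length 2, 2 of length 3. Total 7.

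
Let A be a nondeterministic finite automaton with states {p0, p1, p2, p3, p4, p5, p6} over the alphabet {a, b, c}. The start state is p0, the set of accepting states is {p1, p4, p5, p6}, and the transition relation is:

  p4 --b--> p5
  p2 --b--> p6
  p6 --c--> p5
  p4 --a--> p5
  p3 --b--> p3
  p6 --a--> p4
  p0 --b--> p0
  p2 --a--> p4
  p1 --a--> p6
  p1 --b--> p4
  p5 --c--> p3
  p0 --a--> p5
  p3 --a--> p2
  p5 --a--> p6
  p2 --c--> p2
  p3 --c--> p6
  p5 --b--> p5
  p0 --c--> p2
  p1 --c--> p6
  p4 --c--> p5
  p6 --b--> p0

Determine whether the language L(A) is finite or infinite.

infinite

State p0 is reachable from the start and can reach an accepting state, and it lies on the cycle p0 → p0.
Traversing that cycle any number of times yields accepted strings of unbounded length, so the language is infinite.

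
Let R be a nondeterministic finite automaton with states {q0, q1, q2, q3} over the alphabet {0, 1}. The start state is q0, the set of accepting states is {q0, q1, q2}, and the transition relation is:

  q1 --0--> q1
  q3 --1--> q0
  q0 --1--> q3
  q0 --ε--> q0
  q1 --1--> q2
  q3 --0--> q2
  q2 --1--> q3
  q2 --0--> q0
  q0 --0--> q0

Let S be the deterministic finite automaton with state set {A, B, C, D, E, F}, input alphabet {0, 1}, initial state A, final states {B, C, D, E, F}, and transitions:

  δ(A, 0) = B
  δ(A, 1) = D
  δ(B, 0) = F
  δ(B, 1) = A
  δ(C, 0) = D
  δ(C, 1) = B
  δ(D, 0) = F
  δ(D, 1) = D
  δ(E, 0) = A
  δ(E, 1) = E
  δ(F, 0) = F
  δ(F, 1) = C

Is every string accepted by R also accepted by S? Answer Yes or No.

No

The empty string ε is in L(R) but not in L(S).
So L(R) ⊄ L(S).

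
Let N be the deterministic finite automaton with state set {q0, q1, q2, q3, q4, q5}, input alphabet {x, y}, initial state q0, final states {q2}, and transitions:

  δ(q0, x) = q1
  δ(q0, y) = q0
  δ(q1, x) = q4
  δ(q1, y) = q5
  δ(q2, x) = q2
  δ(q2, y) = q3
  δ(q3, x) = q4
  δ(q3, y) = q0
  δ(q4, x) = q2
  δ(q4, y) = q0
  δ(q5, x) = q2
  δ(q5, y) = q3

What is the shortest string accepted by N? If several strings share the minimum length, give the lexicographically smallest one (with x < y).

xxx

A breadth-first search from q0 reaches an accepting state first via the path q0 → q1 → q4 → q2 on input xxx.
No string of length < 3 is accepted (BFS exhausts all shorter strings without reaching an accepting state), and xxx is the lexicographically least accepting string of length 3.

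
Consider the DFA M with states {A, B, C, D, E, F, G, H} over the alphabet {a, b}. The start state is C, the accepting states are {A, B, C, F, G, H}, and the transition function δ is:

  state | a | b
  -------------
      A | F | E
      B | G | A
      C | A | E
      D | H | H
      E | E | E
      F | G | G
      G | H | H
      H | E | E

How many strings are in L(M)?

9

The useful subgraph on states {A, C, F, G, H} is acyclic, so L(M) is finite; the longest accepting path visits 5 useful states, giving maximum string length 4.
Counting accepting paths from C by length: 1 of length 0, 1 of length 1, 1 of length 2, 2 of length 3, 4 of length 4. Total 9.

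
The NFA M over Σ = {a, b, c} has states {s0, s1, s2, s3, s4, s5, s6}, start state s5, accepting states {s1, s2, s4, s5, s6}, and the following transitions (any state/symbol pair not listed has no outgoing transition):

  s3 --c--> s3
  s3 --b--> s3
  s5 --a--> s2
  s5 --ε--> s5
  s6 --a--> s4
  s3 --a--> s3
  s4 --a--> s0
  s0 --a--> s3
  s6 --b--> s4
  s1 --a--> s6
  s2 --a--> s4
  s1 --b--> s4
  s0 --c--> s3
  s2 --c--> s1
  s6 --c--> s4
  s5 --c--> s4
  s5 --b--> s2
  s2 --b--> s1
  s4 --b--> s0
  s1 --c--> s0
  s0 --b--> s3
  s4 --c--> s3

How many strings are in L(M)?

30

The useful subgraph on states {s1, s2, s4, s5, s6} is acyclic, so L(M) is finite; the longest accepting path visits 5 useful states, giving maximum string length 4.
Counting accepting paths from s5 by length: 1 of length 0, 3 of length 1, 6 of length 2, 8 of length 3, 12 of length 4. Total 30.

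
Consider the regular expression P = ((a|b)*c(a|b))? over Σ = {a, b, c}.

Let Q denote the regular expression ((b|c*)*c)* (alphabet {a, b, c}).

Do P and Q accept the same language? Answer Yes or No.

No

The string ca is accepted by P but rejected by Q.
So L(P) ≠ L(Q).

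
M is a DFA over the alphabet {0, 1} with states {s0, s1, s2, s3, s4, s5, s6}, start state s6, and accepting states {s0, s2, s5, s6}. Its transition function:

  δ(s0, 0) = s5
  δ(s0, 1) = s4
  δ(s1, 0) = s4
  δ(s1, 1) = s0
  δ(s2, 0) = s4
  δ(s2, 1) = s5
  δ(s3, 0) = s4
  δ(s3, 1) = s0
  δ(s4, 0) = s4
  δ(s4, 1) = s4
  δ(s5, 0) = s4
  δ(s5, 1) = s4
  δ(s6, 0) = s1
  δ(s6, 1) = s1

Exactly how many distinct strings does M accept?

The useful subgraph on states {s0, s1, s5, s6} is acyclic, so L(M) is finite; the longest accepting path visits 4 useful states, giving maximum string length 3.
Counting accepting paths from s6 by length: 1 of length 0, 2 of length 2, 2 of length 3. Total 5.

5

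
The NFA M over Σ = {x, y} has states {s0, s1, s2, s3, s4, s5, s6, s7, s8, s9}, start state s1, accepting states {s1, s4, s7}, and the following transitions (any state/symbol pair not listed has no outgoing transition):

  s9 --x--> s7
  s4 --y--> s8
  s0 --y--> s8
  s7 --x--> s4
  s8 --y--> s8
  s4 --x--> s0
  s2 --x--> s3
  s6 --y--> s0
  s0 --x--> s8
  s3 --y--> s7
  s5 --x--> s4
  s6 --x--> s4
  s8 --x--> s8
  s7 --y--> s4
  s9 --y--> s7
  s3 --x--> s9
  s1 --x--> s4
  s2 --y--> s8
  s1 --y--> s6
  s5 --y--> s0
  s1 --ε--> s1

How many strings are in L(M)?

The useful subgraph on states {s1, s4, s6} is acyclic, so L(M) is finite; the longest accepting path visits 3 useful states, giving maximum string length 2.
Counting accepting paths from s1 by length: 1 of length 0, 1 of length 1, 1 of length 2. Total 3.

3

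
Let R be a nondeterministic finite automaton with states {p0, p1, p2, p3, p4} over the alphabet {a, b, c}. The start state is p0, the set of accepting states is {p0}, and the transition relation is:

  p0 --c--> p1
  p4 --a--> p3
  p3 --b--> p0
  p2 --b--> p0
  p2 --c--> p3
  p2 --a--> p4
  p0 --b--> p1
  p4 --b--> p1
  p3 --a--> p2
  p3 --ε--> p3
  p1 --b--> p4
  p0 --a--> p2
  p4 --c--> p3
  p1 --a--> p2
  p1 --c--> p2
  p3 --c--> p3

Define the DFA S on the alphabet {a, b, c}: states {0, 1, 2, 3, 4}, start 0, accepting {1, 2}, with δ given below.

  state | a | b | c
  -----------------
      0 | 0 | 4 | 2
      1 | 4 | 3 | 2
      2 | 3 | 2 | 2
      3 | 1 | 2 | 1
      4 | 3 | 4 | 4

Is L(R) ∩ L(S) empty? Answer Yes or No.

The string acb is accepted by both R and S.
Hence L(R) ∩ L(S) ≠ ∅.

No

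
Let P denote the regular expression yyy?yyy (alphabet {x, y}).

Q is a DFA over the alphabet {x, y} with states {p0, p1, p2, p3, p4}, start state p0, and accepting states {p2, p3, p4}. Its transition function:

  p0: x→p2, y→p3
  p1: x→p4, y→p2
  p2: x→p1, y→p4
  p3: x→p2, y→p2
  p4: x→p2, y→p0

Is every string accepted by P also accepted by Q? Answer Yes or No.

Converting the expression P to a DFA (subset construction, then merging equivalent states) gives the minimal DFA with states {r0, r1, r2, r3, r4, r5, r6, r7}, start state r0, accepting states {r6, r7} and transitions r0: x→r1, y→r2; r1: x→r1, y→r1; r2: x→r1, y→r3; r3: x→r1, y→r4; r4: x→r1, y→r5; r5: x→r1, y→r6; r6: x→r1, y→r7; r7: x→r1, y→r1.
Exploring the product automaton P × Q from the start pair (r0, p0), following both machines on each input symbol, reaches 12 state pairs: (r0, p0), (r1, p2), (r2, p3), (r1, p1), (r1, p4), (r3, p2), (r1, p0), (r4, p4), (r1, p3), (r5, p0), (r6, p3), (r7, p2).
P accepts in {r6, r7} and Q accepts in {p2, p3, p4}. The reachable pairs whose P-component is accepting are (r6, p3), (r7, p2); in each of them the Q-component is accepting too, so the product for L(P) \ L(Q) (P-component accepting, Q-component rejecting) has no reachable accepting pair and the difference is empty.
Hence every string in L(P) is also in L(Q).

Yes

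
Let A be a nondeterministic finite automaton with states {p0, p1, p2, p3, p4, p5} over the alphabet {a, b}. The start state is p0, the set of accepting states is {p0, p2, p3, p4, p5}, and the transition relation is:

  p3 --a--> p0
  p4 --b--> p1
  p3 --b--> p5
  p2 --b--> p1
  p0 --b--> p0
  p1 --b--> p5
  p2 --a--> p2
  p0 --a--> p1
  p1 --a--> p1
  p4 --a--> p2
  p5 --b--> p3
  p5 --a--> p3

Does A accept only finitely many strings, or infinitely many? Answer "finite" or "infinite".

infinite

State p0 is reachable from the start and can reach an accepting state, and it lies on the cycle p0 → p0.
Traversing that cycle any number of times yields accepted strings of unbounded length, so the language is infinite.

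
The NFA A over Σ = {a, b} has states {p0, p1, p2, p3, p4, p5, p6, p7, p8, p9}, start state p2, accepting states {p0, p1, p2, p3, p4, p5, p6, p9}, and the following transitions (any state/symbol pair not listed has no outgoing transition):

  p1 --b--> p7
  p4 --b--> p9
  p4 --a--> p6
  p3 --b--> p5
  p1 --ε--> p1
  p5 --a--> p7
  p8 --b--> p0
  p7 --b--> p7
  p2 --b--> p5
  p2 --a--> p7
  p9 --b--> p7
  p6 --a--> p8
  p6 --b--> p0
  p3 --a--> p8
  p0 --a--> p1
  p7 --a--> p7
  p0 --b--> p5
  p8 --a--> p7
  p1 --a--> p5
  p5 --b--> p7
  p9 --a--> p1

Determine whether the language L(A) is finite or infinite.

The useful states (reachable from p2 and able to reach an accepting state) are {p2, p5}.
Restricted to these states the transition graph has no cycle, so every accepting path has bounded length and L is finite.

finite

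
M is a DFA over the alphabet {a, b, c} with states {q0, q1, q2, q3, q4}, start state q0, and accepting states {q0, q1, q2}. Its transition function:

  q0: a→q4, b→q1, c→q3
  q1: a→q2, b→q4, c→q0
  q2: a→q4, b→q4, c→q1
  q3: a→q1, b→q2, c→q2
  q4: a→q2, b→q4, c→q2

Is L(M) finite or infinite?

State q0 is reachable from the start and can reach an accepting state, and it lies on the cycle q0 → q1 → q0.
Traversing that cycle any number of times yields accepted strings of unbounded length, so the language is infinite.

infinite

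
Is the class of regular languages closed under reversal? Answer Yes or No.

Yes

Reverse every transition of an NFA for L, make the old start state the unique accepting state, and add a fresh start state with ε-moves to the old accepting states; this NFA accepts Lᴿ.
So the regular languages are closed under reversal.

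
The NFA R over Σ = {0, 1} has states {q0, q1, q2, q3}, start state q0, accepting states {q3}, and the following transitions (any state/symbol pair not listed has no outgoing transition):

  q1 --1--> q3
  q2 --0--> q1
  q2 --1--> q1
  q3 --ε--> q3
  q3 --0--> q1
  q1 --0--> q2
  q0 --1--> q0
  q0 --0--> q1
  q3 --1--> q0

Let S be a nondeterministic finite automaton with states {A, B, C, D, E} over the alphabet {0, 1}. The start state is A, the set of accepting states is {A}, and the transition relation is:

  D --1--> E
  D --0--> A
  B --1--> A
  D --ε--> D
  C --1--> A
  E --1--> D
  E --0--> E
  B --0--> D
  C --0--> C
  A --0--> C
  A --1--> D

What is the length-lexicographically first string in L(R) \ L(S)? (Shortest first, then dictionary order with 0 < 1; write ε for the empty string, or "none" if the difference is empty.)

The string 101 is accepted by R but not by S.
No shorter string lies in the difference, and 101 is the lexicographically first length-3 string in L(R) \ L(S).

101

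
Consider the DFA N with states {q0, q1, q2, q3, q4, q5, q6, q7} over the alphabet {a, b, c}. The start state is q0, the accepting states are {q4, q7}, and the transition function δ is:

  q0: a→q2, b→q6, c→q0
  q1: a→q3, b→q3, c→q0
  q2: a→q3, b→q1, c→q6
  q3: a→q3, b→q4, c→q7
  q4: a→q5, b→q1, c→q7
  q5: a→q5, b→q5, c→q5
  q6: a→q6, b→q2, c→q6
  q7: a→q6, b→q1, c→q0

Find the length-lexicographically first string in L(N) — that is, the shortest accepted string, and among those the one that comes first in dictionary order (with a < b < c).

A breadth-first search from q0 reaches an accepting state first via the path q0 → q2 → q3 → q4 on input aab.
No string of length < 3 is accepted (BFS exhausts all shorter strings without reaching an accepting state), and aab is the lexicographically least accepting string of length 3.

aab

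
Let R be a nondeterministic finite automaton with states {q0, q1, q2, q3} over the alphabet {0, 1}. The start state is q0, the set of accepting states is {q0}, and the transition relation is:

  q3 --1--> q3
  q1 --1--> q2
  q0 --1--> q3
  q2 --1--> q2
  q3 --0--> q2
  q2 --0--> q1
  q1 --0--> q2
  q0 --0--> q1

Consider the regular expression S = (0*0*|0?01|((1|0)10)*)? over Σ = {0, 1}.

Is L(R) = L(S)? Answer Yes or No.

The string 0 is accepted by S but rejected by R.
So L(R) ≠ L(S).

No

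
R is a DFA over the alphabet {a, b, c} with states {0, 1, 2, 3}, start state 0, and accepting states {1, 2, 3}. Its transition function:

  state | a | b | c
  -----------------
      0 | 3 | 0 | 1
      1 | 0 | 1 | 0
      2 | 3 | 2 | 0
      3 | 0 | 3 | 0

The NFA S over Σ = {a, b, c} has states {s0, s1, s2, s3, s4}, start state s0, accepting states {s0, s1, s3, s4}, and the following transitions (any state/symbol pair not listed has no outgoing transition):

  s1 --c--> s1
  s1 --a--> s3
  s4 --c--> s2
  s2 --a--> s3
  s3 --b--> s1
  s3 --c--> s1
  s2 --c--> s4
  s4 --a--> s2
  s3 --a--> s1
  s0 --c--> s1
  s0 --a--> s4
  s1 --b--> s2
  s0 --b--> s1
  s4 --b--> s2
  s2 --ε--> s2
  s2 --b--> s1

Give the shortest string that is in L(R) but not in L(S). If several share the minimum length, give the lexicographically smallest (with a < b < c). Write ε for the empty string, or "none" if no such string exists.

The string ab is accepted by R but not by S.
No shorter string lies in the difference, and ab is the lexicographically first length-2 string in L(R) \ L(S).

ab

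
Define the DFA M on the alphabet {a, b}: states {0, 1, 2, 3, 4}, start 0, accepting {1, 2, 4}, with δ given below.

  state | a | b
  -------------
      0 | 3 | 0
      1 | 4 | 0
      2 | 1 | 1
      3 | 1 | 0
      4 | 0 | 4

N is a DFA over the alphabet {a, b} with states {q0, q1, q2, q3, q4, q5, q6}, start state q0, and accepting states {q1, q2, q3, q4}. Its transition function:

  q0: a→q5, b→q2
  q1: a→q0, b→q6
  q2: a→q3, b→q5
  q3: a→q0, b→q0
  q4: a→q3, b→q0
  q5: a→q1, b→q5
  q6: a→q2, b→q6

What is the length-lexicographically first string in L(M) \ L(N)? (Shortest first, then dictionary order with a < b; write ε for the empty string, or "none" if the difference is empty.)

aaa

The string aaa is accepted by M but not by N.
No shorter string lies in the difference, and aaa is the lexicographically first length-3 string in L(M) \ L(N).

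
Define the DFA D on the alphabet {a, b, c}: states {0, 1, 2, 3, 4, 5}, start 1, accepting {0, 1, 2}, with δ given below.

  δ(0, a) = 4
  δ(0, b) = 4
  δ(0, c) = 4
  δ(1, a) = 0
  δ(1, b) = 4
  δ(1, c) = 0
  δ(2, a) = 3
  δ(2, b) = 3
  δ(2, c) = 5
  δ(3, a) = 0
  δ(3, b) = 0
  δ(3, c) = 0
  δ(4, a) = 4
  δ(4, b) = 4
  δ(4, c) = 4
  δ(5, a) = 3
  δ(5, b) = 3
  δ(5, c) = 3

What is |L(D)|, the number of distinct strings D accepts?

The useful subgraph on states {0, 1} is acyclic, so L(D) is finite; the longest accepting path visits 2 useful states, giving maximum string length 1.
Counting accepting paths from 1 by length: 1 of length 0, 2 of length 1. Total 3.

3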